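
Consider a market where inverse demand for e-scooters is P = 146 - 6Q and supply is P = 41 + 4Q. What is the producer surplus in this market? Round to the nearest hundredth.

Set 146 - 6Q = 41 + 4Q, which gives 105 = 10Q, so Q* = 10.5 and P* = 146 - 6(10.5) = 83.
Producer surplus is the triangle above supply below P*: (1/2)(10.5)(83 - 41) = (1/2)(10.5)(42) = 220.5.

220.50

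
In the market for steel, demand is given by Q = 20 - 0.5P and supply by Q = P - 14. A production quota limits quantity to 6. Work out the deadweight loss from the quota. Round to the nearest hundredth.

10.67

Rewriting demand in inverse form: P = 40 - 2Q.
Rewriting supply in inverse form: P = 14 + Q.
Unrestricted equilibrium: Q* = (40 - 14)/(2 + 1) = 8.6667.
At Q = 6 the demand price is 40 - 2(6) = 28 and the supply price is 14 + (6) = 20.
Deadweight loss is the triangle between the curves from 6 to 8.6667: (1/2)(28 - 20)(8.6667 - 6) = 10.6667.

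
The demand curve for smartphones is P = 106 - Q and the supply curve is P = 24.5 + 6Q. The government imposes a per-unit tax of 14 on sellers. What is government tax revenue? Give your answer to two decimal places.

Without the tax, 106 - Q = 24.5 + 6Q so Q* = 11.6429 and P* = 94.3571.
With the tax, sellers need 14 more per unit: 106 - Q = 24.5 + 6Q + 14, so Q_t = 9.6429. Buyers pay P_b = 96.3571; sellers receive P_s = P_b - 14 = 82.3571.
Tax revenue = t x Q_t = 14 x 9.6429 = 135.

135.00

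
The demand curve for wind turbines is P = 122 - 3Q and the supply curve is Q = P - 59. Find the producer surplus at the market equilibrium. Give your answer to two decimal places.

Rewriting supply in inverse form: P = 59 + Q.
Setting demand equal to supply, 63 = 4Q, so Q* = 15.75 and P* = 74.75.
Producer surplus is the triangle above supply below P*: (1/2)(15.75)(74.75 - 59) = (1/2)(15.75)(15.75) = 124.0312.

124.03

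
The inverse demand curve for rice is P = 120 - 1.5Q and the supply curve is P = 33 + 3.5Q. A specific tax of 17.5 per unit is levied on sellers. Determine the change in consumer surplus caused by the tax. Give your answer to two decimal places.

Without the tax, 120 - 1.5Q = 33 + 3.5Q so Q* = 17.4 and P* = 93.9.
With the tax, sellers need 17.5 more per unit: 120 - 1.5Q = 33 + 3.5Q + 17.5, so Q_t = 13.9. Buyers pay P_b = 99.15; sellers receive P_s = P_b - 17.5 = 81.65.
CS falls from (1/2)(17.4)(26.1) = 227.07 to (1/2)(13.9)(20.85) = 144.9075, a change of -82.1625.

-82.16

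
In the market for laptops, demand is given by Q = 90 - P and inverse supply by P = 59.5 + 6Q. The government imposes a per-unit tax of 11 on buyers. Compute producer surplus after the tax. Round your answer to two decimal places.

Rewriting demand in inverse form: P = 90 - Q.
Without the tax, 90 - Q = 59.5 + 6Q so Q* = 4.3571 and P* = 85.6429.
A tax on buyers shifts demand down by 11: (90 - 11) - Q = 59.5 + 6Q, so Q_t = 2.7857. Buyers pay P_b = 87.2143; sellers receive P_s = P_b - 11 = 76.2143.
PS = (1/2)(Q_t)(P_s - 59.5) = (1/2)(2.7857)(16.7143) = 23.2806.

23.28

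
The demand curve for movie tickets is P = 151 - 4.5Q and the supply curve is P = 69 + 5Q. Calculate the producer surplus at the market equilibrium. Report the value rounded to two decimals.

Setting demand equal to supply, 82 = 9.5Q, so Q* = 8.6316 and P* = 112.1579.
PS is the area between P* and the supply curve from 0 to Q*: (1/2)(8.6316)(43.1579) = 186.2604.

186.26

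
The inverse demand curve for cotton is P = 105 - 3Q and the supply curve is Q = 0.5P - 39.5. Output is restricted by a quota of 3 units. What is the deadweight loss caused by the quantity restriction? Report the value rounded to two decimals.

Rewriting supply in inverse form: P = 79 + 2Q.
Unrestricted equilibrium: Q* = (105 - 79)/(3 + 2) = 5.2.
At Q = 3 the demand price is 105 - 3(3) = 96 and the supply price is 79 + 2(3) = 85.
DWL = (1/2)(gap between curves at 3) x (Q* - 3) = (1/2)(11)(2.2) = 12.1.

12.10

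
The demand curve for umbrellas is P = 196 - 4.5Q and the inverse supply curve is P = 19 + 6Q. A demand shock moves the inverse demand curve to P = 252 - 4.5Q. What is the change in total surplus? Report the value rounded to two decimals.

1093.33

Initial equilibrium: Q_0 = 16.8571, P_0 = 120.1429; CS_0 = (1/2)(16.8571)(75.8571) = 639.3673, PS_0 = (1/2)(16.8571)(101.1429) = 852.4898.
New equilibrium: 252 - 4.5Q = 19 + 6Q gives Q_1 = 22.1905, P_1 = 152.1429; CS_1 = 1107.9388, PS_1 = 1477.2517.
Change in total surplus = (1107.9388 + 1477.2517) - (639.3673 + 852.4898) = 1093.3333.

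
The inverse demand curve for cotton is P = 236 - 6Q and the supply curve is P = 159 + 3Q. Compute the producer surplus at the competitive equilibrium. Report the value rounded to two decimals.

Setting demand equal to supply, 77 = 9Q, so Q* = 8.5556 and P* = 184.6667.
Producer surplus is the triangle above supply below P*: (1/2)(8.5556)(184.6667 - 159) = (1/2)(8.5556)(25.6667) = 109.7963.

109.80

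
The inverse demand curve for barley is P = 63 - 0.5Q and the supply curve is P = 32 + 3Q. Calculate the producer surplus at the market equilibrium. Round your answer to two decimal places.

117.67

Equilibrium: 63 - 0.5Q = 32 + 3Q, so Q* = 8.8571 and P* = 58.5714.
Producer surplus is the triangle above supply below P*: (1/2)(8.8571)(58.5714 - 32) = (1/2)(8.8571)(26.5714) = 117.6735.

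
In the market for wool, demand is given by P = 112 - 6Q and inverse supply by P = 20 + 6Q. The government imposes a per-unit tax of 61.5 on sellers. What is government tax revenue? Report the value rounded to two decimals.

156.31

Pre-tax equilibrium: 112 - 6Q = 20 + 6Q gives Q* = 7.6667, P* = 66.
With the tax, sellers need 61.5 more per unit: 112 - 6Q = 20 + 6Q + 61.5, so Q_t = 2.5417. Buyers pay P_b = 96.75; sellers receive P_s = P_b - 61.5 = 35.25.
Revenue is the tax times quantity traded: 61.5 x 2.5417 = 156.3125.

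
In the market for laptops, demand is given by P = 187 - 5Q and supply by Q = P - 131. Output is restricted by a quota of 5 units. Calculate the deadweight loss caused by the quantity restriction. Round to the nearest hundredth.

Rewriting supply in inverse form: P = 131 + Q.
Without the quota, 187 - 5Q = 131 + Q gives Q* = 9.3333.
At Q = 5 the demand price is 187 - 5(5) = 162 and the supply price is 131 + (5) = 136.
DWL = (1/2)(gap between curves at 5) x (Q* - 5) = (1/2)(26)(4.3333) = 56.3333.

56.33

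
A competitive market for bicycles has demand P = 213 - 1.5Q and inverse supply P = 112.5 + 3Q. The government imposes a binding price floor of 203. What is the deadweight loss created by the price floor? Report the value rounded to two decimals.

Without the control, 213 - 1.5Q = 112.5 + 3Q so Q* = 22.3333 and P* = 179.5.
At P = 203, buyers demand (213 - 203)/1.5 = 6.6667 while sellers would supply more, so the quantity traded is 6.6667 at price 203.
At Q = 6.6667 the demand price is 203 and the supply price is 132.5. Deadweight loss is the triangle between the curves from 6.6667 to 22.3333: (1/2)(203 - 132.5)(22.3333 - 6.6667) = 552.25.

552.25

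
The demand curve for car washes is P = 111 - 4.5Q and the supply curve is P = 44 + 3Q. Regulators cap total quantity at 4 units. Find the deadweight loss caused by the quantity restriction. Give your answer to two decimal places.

91.27

Unrestricted equilibrium: Q* = (111 - 44)/(4.5 + 3) = 8.9333.
At Q = 4 the demand price is 111 - 4.5(4) = 93 and the supply price is 44 + 3(4) = 56.
Deadweight loss is the triangle between the curves from 4 to 8.9333: (1/2)(93 - 56)(8.9333 - 4) = 91.2667.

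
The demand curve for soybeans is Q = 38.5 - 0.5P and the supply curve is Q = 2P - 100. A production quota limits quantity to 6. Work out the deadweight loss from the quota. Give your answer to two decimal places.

Rewriting demand in inverse form: P = 77 - 2Q.
Rewriting supply in inverse form: P = 50 + 0.5Q.
Unrestricted equilibrium: Q* = (77 - 50)/(2 + 0.5) = 10.8.
At Q = 6 the demand price is 77 - 2(6) = 65 and the supply price is 50 + 0.5(6) = 53.
DWL = (1/2)(gap between curves at 6) x (Q* - 6) = (1/2)(12)(4.8) = 28.8.

28.80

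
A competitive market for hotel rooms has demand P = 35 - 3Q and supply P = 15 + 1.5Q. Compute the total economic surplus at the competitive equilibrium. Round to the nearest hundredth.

44.44

Equilibrium: 35 - 3Q = 15 + 1.5Q, so Q* = 4.4444 and P* = 21.6667.
CS = (1/2)(4.4444)(13.3333) = 29.6296 and PS = (1/2)(4.4444)(6.6667) = 14.8148, so total surplus = 44.4444.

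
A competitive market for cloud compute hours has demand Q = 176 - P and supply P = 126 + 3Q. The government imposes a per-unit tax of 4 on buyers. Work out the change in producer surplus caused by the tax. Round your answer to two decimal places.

Rewriting demand in inverse form: P = 176 - Q.
Without the tax, 176 - Q = 126 + 3Q so Q* = 12.5 and P* = 163.5.
With the tax, buyers' net willingness to pay falls by 4: (176 - 4) - Q = 126 + 3Q, so Q_t = 11.5. Buyers pay P_b = 164.5; sellers receive P_s = P_b - 4 = 160.5.
Producers lose the trapezoid between P_s and P* out to Q_t plus the triangle from Q_t to Q*: change in PS = 198.375 - 234.375 = -36.

-36.00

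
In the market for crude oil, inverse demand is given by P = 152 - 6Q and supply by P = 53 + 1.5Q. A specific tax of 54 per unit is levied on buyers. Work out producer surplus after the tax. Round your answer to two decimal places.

Pre-tax equilibrium: 152 - 6Q = 53 + 1.5Q gives Q* = 13.2, P* = 72.8.
A tax on buyers shifts demand down by 54: (152 - 54) - 6Q = 53 + 1.5Q, so Q_t = 6. Buyers pay P_b = 116; sellers receive P_s = P_b - 54 = 62.
PS = (1/2)(Q_t)(P_s - 53) = (1/2)(6)(9) = 27.

27.00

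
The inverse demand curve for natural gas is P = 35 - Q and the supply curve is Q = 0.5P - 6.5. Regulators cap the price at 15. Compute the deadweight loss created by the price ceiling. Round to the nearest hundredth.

60.17

Rewriting supply in inverse form: P = 13 + 2Q.
Without the control, 35 - Q = 13 + 2Q so Q* = 7.3333 and P* = 27.6667.
At the ceiling price 15, quantity supplied is (15 - 13)/2 = 1; supply is the short side, so Q = 1 trades at P = 15.
At Q = 1 the demand price is 34 and the supply price is 15. Deadweight loss is the triangle between the curves from 1 to 7.3333: (1/2)(34 - 15)(7.3333 - 1) = 60.1667.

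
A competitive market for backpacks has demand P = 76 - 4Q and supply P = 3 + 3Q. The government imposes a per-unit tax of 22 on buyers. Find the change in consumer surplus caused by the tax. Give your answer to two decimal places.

Without the tax, 76 - 4Q = 3 + 3Q so Q* = 10.4286 and P* = 34.2857.
With the tax, buyers' net willingness to pay falls by 22: (76 - 22) - 4Q = 3 + 3Q, so Q_t = 7.2857. Buyers pay P_b = 46.8571; sellers receive P_s = P_b - 22 = 24.8571.
CS falls from (1/2)(10.4286)(41.7143) = 217.5102 to (1/2)(7.2857)(29.1429) = 106.1633, a change of -111.3469.

-111.35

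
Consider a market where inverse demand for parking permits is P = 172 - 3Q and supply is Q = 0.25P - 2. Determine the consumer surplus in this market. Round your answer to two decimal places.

Rewriting supply in inverse form: P = 8 + 4Q.
Setting demand equal to supply, 164 = 7Q, so Q* = 23.4286 and P* = 101.7143.
The demand choke price is 172, so CS = (1/2)(Q*)(172 - P*) = (1/2)(23.4286)(70.2857) = 823.3469.

823.35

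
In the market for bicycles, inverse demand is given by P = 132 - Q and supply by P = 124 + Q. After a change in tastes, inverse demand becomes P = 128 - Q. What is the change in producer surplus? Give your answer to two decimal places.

Initial equilibrium: Q_0 = 4, P_0 = 128; CS_0 = (1/2)(4)(4) = 8, PS_0 = (1/2)(4)(4) = 8.
New equilibrium: 128 - Q = 124 + Q gives Q_1 = 2, P_1 = 126; CS_1 = 2, PS_1 = 2.
Change in producer surplus = 2 - 8 = -6.

-6.00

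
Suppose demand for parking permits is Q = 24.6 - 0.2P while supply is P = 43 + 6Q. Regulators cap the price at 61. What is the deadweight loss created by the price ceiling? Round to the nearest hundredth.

100.41

Rewriting demand in inverse form: P = 123 - 5Q.
Free-market equilibrium: 123 - 5Q = 43 + 6Q gives Q* = 7.2727, P* = 86.6364.
At P = 61, sellers supply (61 - 43)/6 = 3 while buyers want more, so the quantity traded is 3 at price 61.
At Q = 3 the demand price is 108 and the supply price is 61. Deadweight loss is the triangle between the curves from 3 to 7.2727: (1/2)(108 - 61)(7.2727 - 3) = 100.4091.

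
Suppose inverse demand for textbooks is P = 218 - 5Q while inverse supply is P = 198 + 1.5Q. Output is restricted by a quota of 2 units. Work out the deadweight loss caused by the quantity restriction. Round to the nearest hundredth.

Unrestricted equilibrium: Q* = (218 - 198)/(5 + 1.5) = 3.0769.
At Q = 2 the demand price is 218 - 5(2) = 208 and the supply price is 198 + 1.5(2) = 201.
DWL = (1/2)(gap between curves at 2) x (Q* - 2) = (1/2)(7)(1.0769) = 3.7692.

3.77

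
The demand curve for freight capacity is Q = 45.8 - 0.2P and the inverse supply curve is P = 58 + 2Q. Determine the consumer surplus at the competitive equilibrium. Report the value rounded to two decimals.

1491.89

Rewriting demand in inverse form: P = 229 - 5Q.
Equilibrium: 229 - 5Q = 58 + 2Q, so Q* = 24.4286 and P* = 106.8571.
The demand choke price is 229, so CS = (1/2)(Q*)(229 - P*) = (1/2)(24.4286)(122.1429) = 1491.8878.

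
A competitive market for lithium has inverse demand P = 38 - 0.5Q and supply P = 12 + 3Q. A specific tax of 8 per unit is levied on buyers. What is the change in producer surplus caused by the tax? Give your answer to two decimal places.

Without the tax, 38 - 0.5Q = 12 + 3Q so Q* = 7.4286 and P* = 34.2857.
With the tax, buyers' net willingness to pay falls by 8: (38 - 8) - 0.5Q = 12 + 3Q, so Q_t = 5.1429. Buyers pay P_b = 35.4286; sellers receive P_s = P_b - 8 = 27.4286.
Producers lose the trapezoid between P_s and P* out to Q_t plus the triangle from Q_t to Q*: change in PS = 39.6735 - 82.7755 = -43.102.

-43.10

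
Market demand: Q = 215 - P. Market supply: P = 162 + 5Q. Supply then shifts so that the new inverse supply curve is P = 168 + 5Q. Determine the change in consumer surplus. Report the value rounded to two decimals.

Rewriting demand in inverse form: P = 215 - Q.
Initial equilibrium: Q_0 = 8.8333, P_0 = 206.1667; CS_0 = (1/2)(8.8333)(8.8333) = 39.0139, PS_0 = (1/2)(8.8333)(44.1667) = 195.0694.
New equilibrium: 215 - Q = 168 + 5Q gives Q_1 = 7.8333, P_1 = 207.1667; CS_1 = 30.6806, PS_1 = 153.4028.
Change in consumer surplus = 30.6806 - 39.0139 = -8.3333.

-8.33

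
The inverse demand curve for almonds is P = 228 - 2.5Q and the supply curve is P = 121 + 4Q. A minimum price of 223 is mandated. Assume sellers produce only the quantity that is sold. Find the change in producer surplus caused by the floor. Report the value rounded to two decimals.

Without the control, 228 - 2.5Q = 121 + 4Q so Q* = 16.4615 and P* = 186.8462.
At the floor price 223, quantity demanded is (228 - 223)/2.5 = 2; demand is the short side, so Q = 2 trades at P = 223.
PS goes from (1/2)(16.4615)(65.8462) = 541.9645 to 196 (computed as (223 - 121)(2) - (1/2)(4)(2)^2), a change of -345.9645.

-345.96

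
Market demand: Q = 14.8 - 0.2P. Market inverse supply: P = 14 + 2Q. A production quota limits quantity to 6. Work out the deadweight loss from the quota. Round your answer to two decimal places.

Rewriting demand in inverse form: P = 74 - 5Q.
Unrestricted equilibrium: Q* = (74 - 14)/(5 + 2) = 8.5714.
At Q = 6 the demand price is 74 - 5(6) = 44 and the supply price is 14 + 2(6) = 26.
Deadweight loss is the triangle between the curves from 6 to 8.5714: (1/2)(44 - 26)(8.5714 - 6) = 23.1429.

23.14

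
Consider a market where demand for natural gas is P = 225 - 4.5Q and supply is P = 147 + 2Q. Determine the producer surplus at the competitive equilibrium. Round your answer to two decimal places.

Setting demand equal to supply, 78 = 6.5Q, so Q* = 12 and P* = 171.
The supply curve's price intercept is 147, so PS = (1/2)(Q*)(P* - 147) = (1/2)(12)(24) = 144.

144.00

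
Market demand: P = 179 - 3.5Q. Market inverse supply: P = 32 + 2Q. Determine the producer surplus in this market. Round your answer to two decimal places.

Setting demand equal to supply, 147 = 5.5Q, so Q* = 26.7273 and P* = 85.4545.
PS is the area between P* and the supply curve from 0 to Q*: (1/2)(26.7273)(53.4545) = 714.3471.

714.35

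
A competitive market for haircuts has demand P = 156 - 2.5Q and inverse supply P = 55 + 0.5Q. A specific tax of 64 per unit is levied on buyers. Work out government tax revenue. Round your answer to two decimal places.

Pre-tax equilibrium: 156 - 2.5Q = 55 + 0.5Q gives Q* = 33.6667, P* = 71.8333.
A tax on buyers shifts demand down by 64: (156 - 64) - 2.5Q = 55 + 0.5Q, so Q_t = 12.3333. Buyers pay P_b = 125.1667; sellers receive P_s = P_b - 64 = 61.1667.
Revenue is the tax times quantity traded: 64 x 12.3333 = 789.3333.

789.33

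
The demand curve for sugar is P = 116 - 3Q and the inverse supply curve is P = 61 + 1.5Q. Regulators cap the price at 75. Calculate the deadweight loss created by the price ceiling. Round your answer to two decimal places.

Free-market equilibrium: 116 - 3Q = 61 + 1.5Q gives Q* = 12.2222, P* = 79.3333.
At the ceiling price 75, quantity supplied is (75 - 61)/1.5 = 9.3333; supply is the short side, so Q = 9.3333 trades at P = 75.
The lost-trades triangle has base Q* - 9.3333 = 2.8889 and height equal to the gap between the curves at Q = 9.3333, which is 88 - 75 = 13. DWL = (1/2)(2.8889)(13) = 18.7778.

18.78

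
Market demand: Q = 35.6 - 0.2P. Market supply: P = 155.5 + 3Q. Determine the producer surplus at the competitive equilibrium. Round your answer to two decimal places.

11.87

Rewriting demand in inverse form: P = 178 - 5Q.
Equilibrium: 178 - 5Q = 155.5 + 3Q, so Q* = 2.8125 and P* = 163.9375.
PS is the area between P* and the supply curve from 0 to Q*: (1/2)(2.8125)(8.4375) = 11.8652.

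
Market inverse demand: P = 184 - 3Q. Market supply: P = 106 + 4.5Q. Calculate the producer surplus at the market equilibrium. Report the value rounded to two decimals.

243.36

Equilibrium: 184 - 3Q = 106 + 4.5Q, so Q* = 10.4 and P* = 152.8.
Producer surplus is the triangle above supply below P*: (1/2)(10.4)(152.8 - 106) = (1/2)(10.4)(46.8) = 243.36.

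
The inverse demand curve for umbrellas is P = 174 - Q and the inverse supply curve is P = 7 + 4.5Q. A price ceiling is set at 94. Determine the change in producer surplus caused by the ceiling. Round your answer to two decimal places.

-1233.39

Free-market equilibrium: 174 - Q = 7 + 4.5Q gives Q* = 30.3636, P* = 143.6364.
At the ceiling price 94, quantity supplied is (94 - 7)/4.5 = 19.3333; supply is the short side, so Q = 19.3333 trades at P = 94.
PS goes from (1/2)(30.3636)(136.6364) = 2074.3884 to 841 (computed as (94 - 7)(19.3333) - (1/2)(4.5)(19.3333)^2), a change of -1233.3884.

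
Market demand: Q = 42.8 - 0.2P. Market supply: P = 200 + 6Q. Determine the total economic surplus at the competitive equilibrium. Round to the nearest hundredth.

8.91

Rewriting demand in inverse form: P = 214 - 5Q.
Setting demand equal to supply, 14 = 11Q, so Q* = 1.2727 and P* = 207.6364.
CS = (1/2)(1.2727)(6.3636) = 4.0496 and PS = (1/2)(1.2727)(7.6364) = 4.8595, so total surplus = 8.9091.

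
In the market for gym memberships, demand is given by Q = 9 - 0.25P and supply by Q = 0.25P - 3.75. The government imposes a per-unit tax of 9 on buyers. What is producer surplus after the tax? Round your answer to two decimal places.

4.50

Rewriting demand in inverse form: P = 36 - 4Q.
Rewriting supply in inverse form: P = 15 + 4Q.
Pre-tax equilibrium: 36 - 4Q = 15 + 4Q gives Q* = 2.625, P* = 25.5.
With the tax, buyers' net willingness to pay falls by 9: (36 - 9) - 4Q = 15 + 4Q, so Q_t = 1.5. Buyers pay P_b = 30; sellers receive P_s = P_b - 9 = 21.
PS = (1/2)(Q_t)(P_s - 15) = (1/2)(1.5)(6) = 4.5.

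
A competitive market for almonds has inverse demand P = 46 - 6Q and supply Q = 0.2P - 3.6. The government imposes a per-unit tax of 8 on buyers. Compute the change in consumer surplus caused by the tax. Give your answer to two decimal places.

-9.52

Rewriting supply in inverse form: P = 18 + 5Q.
Without the tax, 46 - 6Q = 18 + 5Q so Q* = 2.5455 and P* = 30.7273.
A tax on buyers shifts demand down by 8: (46 - 8) - 6Q = 18 + 5Q, so Q_t = 1.8182. Buyers pay P_b = 35.0909; sellers receive P_s = P_b - 8 = 27.0909.
CS falls from (1/2)(2.5455)(15.2727) = 19.438 to (1/2)(1.8182)(10.9091) = 9.9174, a change of -9.5207.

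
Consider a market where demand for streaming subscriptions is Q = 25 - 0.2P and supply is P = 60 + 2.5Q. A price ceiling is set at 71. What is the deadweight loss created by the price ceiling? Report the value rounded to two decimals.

68.27

Rewriting demand in inverse form: P = 125 - 5Q.
Without the control, 125 - 5Q = 60 + 2.5Q so Q* = 8.6667 and P* = 81.6667.
At the ceiling price 71, quantity supplied is (71 - 60)/2.5 = 4.4; supply is the short side, so Q = 4.4 trades at P = 71.
The lost-trades triangle has base Q* - 4.4 = 4.2667 and height equal to the gap between the curves at Q = 4.4, which is 103 - 71 = 32. DWL = (1/2)(4.2667)(32) = 68.2667.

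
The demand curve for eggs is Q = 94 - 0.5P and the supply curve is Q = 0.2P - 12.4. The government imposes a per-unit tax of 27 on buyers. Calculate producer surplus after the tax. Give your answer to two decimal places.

500.05

Rewriting demand in inverse form: P = 188 - 2Q.
Rewriting supply in inverse form: P = 62 + 5Q.
Pre-tax equilibrium: 188 - 2Q = 62 + 5Q gives Q* = 18, P* = 152.
With the tax, buyers' net willingness to pay falls by 27: (188 - 27) - 2Q = 62 + 5Q, so Q_t = 14.1429. Buyers pay P_b = 159.7143; sellers receive P_s = P_b - 27 = 132.7143.
Producer surplus is the triangle above supply below P_s: (1/2)(14.1429)(132.7143 - 62) = 500.051.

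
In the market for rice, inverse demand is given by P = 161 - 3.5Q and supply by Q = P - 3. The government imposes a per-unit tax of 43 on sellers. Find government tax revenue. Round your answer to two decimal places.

1098.89

Rewriting supply in inverse form: P = 3 + Q.
Without the tax, 161 - 3.5Q = 3 + Q so Q* = 35.1111 and P* = 38.1111.
A tax on sellers shifts supply up by 43: 161 - 3.5Q = 3 + Q + 43, so Q_t = 25.5556. Buyers pay P_b = 71.5556; sellers receive P_s = P_b - 43 = 28.5556.
Tax revenue = t x Q_t = 43 x 25.5556 = 1098.8889.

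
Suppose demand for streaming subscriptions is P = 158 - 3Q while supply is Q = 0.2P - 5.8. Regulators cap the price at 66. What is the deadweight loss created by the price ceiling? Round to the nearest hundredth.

Rewriting supply in inverse form: P = 29 + 5Q.
Without the control, 158 - 3Q = 29 + 5Q so Q* = 16.125 and P* = 109.625.
At P = 66, sellers supply (66 - 29)/5 = 7.4 while buyers want more, so the quantity traded is 7.4 at price 66.
The lost-trades triangle has base Q* - 7.4 = 8.725 and height equal to the gap between the curves at Q = 7.4, which is 135.8 - 66 = 69.8. DWL = (1/2)(8.725)(69.8) = 304.5025.

304.50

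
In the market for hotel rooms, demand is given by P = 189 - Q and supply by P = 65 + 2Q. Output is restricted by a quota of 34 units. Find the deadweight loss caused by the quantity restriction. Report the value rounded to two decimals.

Unrestricted equilibrium: Q* = (189 - 65)/(1 + 2) = 41.3333.
At Q = 34 the demand price is 189 - (34) = 155 and the supply price is 65 + 2(34) = 133.
Deadweight loss is the triangle between the curves from 34 to 41.3333: (1/2)(155 - 133)(41.3333 - 34) = 80.6667.

80.67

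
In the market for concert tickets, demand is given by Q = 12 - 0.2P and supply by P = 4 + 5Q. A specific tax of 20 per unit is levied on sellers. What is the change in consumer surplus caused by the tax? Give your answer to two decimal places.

-46.00

Rewriting demand in inverse form: P = 60 - 5Q.
Pre-tax equilibrium: 60 - 5Q = 4 + 5Q gives Q* = 5.6, P* = 32.
With the tax, sellers need 20 more per unit: 60 - 5Q = 4 + 5Q + 20, so Q_t = 3.6. Buyers pay P_b = 42; sellers receive P_s = P_b - 20 = 22.
Consumers lose the trapezoid between P* and P_b out to Q_t plus the triangle from Q_t to Q*: change in CS = 32.4 - 78.4 = -46.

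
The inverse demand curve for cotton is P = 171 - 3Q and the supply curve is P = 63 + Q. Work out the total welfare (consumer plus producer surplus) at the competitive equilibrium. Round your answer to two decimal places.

Equilibrium: 171 - 3Q = 63 + Q, so Q* = 27 and P* = 90.
Total surplus is the full triangle between the curves from 0 to Q*: (1/2)(27)(171 - 63) = 1458.

1458.00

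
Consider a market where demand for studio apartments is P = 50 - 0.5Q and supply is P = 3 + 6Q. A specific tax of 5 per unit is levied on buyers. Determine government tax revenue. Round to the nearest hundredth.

32.31

Pre-tax equilibrium: 50 - 0.5Q = 3 + 6Q gives Q* = 7.2308, P* = 46.3846.
With the tax, buyers' net willingness to pay falls by 5: (50 - 5) - 0.5Q = 3 + 6Q, so Q_t = 6.4615. Buyers pay P_b = 46.7692; sellers receive P_s = P_b - 5 = 41.7692.
Revenue is the tax times quantity traded: 5 x 6.4615 = 32.3077.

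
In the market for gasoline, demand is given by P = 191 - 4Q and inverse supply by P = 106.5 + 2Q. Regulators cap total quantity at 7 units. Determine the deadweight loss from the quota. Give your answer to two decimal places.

150.52

Without the quota, 191 - 4Q = 106.5 + 2Q gives Q* = 14.0833.
At Q = 7 the demand price is 191 - 4(7) = 163 and the supply price is 106.5 + 2(7) = 120.5.
DWL = (1/2)(gap between curves at 7) x (Q* - 7) = (1/2)(42.5)(7.0833) = 150.5208.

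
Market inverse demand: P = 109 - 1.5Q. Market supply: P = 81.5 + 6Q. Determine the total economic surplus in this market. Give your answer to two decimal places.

Setting demand equal to supply, 27.5 = 7.5Q, so Q* = 3.6667 and P* = 103.5.
Total surplus is the full triangle between the curves from 0 to Q*: (1/2)(3.6667)(109 - 81.5) = 50.4167.

50.42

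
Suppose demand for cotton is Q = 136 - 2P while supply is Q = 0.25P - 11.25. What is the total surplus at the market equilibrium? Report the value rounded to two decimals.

58.78

Rewriting demand in inverse form: P = 68 - 0.5Q.
Rewriting supply in inverse form: P = 45 + 4Q.
Setting demand equal to supply, 23 = 4.5Q, so Q* = 5.1111 and P* = 65.4444.
Total surplus is the full triangle between the curves from 0 to Q*: (1/2)(5.1111)(68 - 45) = 58.7778.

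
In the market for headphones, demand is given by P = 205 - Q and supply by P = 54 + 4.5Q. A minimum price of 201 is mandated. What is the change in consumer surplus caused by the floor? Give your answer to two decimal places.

Without the control, 205 - Q = 54 + 4.5Q so Q* = 27.4545 and P* = 177.5455.
At P = 201, buyers demand (205 - 201)/1 = 4 while sellers would supply more, so the quantity traded is 4 at price 201.
CS goes from (1/2)(27.4545)(27.4545) = 376.876 to 8 (computed as (205 - 201)(4) - (1/2)(1)(4)^2), a change of -368.876.

-368.88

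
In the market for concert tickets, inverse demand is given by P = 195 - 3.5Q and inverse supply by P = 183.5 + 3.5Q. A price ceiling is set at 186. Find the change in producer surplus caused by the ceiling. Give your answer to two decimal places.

-3.83

Without the control, 195 - 3.5Q = 183.5 + 3.5Q so Q* = 1.6429 and P* = 189.25.
At the ceiling price 186, quantity supplied is (186 - 183.5)/3.5 = 0.7143; supply is the short side, so Q = 0.7143 trades at P = 186.
PS goes from (1/2)(1.6429)(5.75) = 4.7232 to 0.8929 (computed as (186 - 183.5)(0.7143) - (1/2)(3.5)(0.7143)^2), a change of -3.8304.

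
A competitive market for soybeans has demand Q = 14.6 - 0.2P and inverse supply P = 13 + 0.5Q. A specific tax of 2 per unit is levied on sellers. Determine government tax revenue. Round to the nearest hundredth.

21.09

Rewriting demand in inverse form: P = 73 - 5Q.
Without the tax, 73 - 5Q = 13 + 0.5Q so Q* = 10.9091 and P* = 18.4545.
A tax on sellers shifts supply up by 2: 73 - 5Q = 13 + 0.5Q + 2, so Q_t = 10.5455. Buyers pay P_b = 20.2727; sellers receive P_s = P_b - 2 = 18.2727.
Revenue is the tax times quantity traded: 2 x 10.5455 = 21.0909.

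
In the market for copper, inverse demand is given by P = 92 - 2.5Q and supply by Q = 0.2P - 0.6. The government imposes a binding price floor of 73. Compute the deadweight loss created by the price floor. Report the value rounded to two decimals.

Rewriting supply in inverse form: P = 3 + 5Q.
Without the control, 92 - 2.5Q = 3 + 5Q so Q* = 11.8667 and P* = 62.3333.
At the floor price 73, quantity demanded is (92 - 73)/2.5 = 7.6; demand is the short side, so Q = 7.6 trades at P = 73.
At Q = 7.6 the demand price is 73 and the supply price is 41. Deadweight loss is the triangle between the curves from 7.6 to 11.8667: (1/2)(73 - 41)(11.8667 - 7.6) = 68.2667.

68.27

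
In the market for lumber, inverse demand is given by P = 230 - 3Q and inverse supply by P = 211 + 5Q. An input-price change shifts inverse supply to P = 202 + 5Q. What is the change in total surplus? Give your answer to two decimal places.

26.44

Initial equilibrium: Q_0 = 2.375, P_0 = 222.875; CS_0 = (1/2)(2.375)(7.125) = 8.4609, PS_0 = (1/2)(2.375)(11.875) = 14.1016.
New equilibrium: 230 - 3Q = 202 + 5Q gives Q_1 = 3.5, P_1 = 219.5; CS_1 = 18.375, PS_1 = 30.625.
Change in total surplus = (18.375 + 30.625) - (8.4609 + 14.1016) = 26.4375.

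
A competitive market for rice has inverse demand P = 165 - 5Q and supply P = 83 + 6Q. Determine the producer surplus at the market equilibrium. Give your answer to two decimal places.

166.71

Setting demand equal to supply, 82 = 11Q, so Q* = 7.4545 and P* = 127.7273.
PS is the area between P* and the supply curve from 0 to Q*: (1/2)(7.4545)(44.7273) = 166.7107.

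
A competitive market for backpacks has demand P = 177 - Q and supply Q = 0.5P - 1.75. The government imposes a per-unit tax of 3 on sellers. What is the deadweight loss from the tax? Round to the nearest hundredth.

Rewriting supply in inverse form: P = 3.5 + 2Q.
Without the tax, 177 - Q = 3.5 + 2Q so Q* = 57.8333 and P* = 119.1667.
A tax on sellers shifts supply up by 3: 177 - Q = 3.5 + 2Q + 3, so Q_t = 56.8333. Buyers pay P_b = 120.1667; sellers receive P_s = P_b - 3 = 117.1667.
Deadweight loss is the triangle between the curves from Q_t to Q*: (1/2)(57.8333 - 56.8333)(3) = 1.5.

1.50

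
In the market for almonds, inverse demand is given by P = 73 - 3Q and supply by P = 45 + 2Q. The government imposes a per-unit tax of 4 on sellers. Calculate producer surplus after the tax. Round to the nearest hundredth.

Pre-tax equilibrium: 73 - 3Q = 45 + 2Q gives Q* = 5.6, P* = 56.2.
With the tax, sellers need 4 more per unit: 73 - 3Q = 45 + 2Q + 4, so Q_t = 4.8. Buyers pay P_b = 58.6; sellers receive P_s = P_b - 4 = 54.6.
Producer surplus is the triangle above supply below P_s: (1/2)(4.8)(54.6 - 45) = 23.04.

23.04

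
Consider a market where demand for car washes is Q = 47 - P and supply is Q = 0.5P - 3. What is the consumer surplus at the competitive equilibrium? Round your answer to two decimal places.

Rewriting demand in inverse form: P = 47 - Q.
Rewriting supply in inverse form: P = 6 + 2Q.
Equilibrium: 47 - Q = 6 + 2Q, so Q* = 13.6667 and P* = 33.3333.
CS is the area between the demand curve and P* from 0 to Q*: (1/2)(13.6667)(13.6667) = 93.3889.

93.39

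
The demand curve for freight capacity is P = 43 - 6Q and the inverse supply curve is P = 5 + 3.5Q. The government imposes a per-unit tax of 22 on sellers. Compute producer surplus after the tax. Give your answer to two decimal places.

Without the tax, 43 - 6Q = 5 + 3.5Q so Q* = 4 and P* = 19.
With the tax, sellers need 22 more per unit: 43 - 6Q = 5 + 3.5Q + 22, so Q_t = 1.6842. Buyers pay P_b = 32.8947; sellers receive P_s = P_b - 22 = 10.8947.
Producer surplus is the triangle above supply below P_s: (1/2)(1.6842)(10.8947 - 5) = 4.964.

4.96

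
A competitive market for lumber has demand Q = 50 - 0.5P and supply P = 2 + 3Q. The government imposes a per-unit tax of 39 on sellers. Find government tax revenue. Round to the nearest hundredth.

Rewriting demand in inverse form: P = 100 - 2Q.
Without the tax, 100 - 2Q = 2 + 3Q so Q* = 19.6 and P* = 60.8.
With the tax, sellers need 39 more per unit: 100 - 2Q = 2 + 3Q + 39, so Q_t = 11.8. Buyers pay P_b = 76.4; sellers receive P_s = P_b - 39 = 37.4.
Tax revenue = t x Q_t = 39 x 11.8 = 460.2.

460.20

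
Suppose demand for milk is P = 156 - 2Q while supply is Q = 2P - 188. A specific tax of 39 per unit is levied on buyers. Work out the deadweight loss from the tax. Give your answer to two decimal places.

Rewriting supply in inverse form: P = 94 + 0.5Q.
Without the tax, 156 - 2Q = 94 + 0.5Q so Q* = 24.8 and P* = 106.4.
A tax on buyers shifts demand down by 39: (156 - 39) - 2Q = 94 + 0.5Q, so Q_t = 9.2. Buyers pay P_b = 137.6; sellers receive P_s = P_b - 39 = 98.6.
The welfare triangle lost has base Q* - Q_t = 15.6 and height t = 39, so DWL = (1/2)(15.6)(39) = 304.2.

304.20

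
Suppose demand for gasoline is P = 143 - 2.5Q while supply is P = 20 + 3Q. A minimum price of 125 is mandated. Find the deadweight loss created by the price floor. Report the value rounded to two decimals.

632.32

Free-market equilibrium: 143 - 2.5Q = 20 + 3Q gives Q* = 22.3636, P* = 87.0909.
At the floor price 125, quantity demanded is (143 - 125)/2.5 = 7.2; demand is the short side, so Q = 7.2 trades at P = 125.
The lost-trades triangle has base Q* - 7.2 = 15.1636 and height equal to the gap between the curves at Q = 7.2, which is 125 - 41.6 = 83.4. DWL = (1/2)(15.1636)(83.4) = 632.3236.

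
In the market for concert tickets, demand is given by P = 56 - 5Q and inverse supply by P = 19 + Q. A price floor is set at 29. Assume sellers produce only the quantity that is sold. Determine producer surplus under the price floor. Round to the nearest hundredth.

39.42

Free-market equilibrium: 56 - 5Q = 19 + Q gives Q* = 6.1667, P* = 25.1667.
At P = 29, buyers demand (56 - 29)/5 = 5.4 while sellers would supply more, so the quantity traded is 5.4 at price 29.
The supply price at Q = 5.4 is 24.4. PS is the trapezoid between 29 and supply over [0, 5.4]: (1/2)[(29 - 19) + (29 - 24.4)](5.4) = 39.42.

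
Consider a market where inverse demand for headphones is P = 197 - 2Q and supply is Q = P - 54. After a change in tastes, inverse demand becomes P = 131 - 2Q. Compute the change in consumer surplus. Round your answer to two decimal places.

Rewriting supply in inverse form: P = 54 + Q.
Initial equilibrium: Q_0 = 47.6667, P_0 = 101.6667; CS_0 = (1/2)(47.6667)(95.3333) = 2272.1111, PS_0 = (1/2)(47.6667)(47.6667) = 1136.0556.
New equilibrium: 131 - 2Q = 54 + Q gives Q_1 = 25.6667, P_1 = 79.6667; CS_1 = 658.7778, PS_1 = 329.3889.
Change in consumer surplus = 658.7778 - 2272.1111 = -1613.3333.

-1613.33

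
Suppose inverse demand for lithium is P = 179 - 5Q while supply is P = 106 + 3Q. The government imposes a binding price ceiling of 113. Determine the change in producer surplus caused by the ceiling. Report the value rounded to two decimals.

-116.73

Without the control, 179 - 5Q = 106 + 3Q so Q* = 9.125 and P* = 133.375.
At the ceiling price 113, quantity supplied is (113 - 106)/3 = 2.3333; supply is the short side, so Q = 2.3333 trades at P = 113.
PS goes from (1/2)(9.125)(27.375) = 124.8984 to 8.1667 (computed as (113 - 106)(2.3333) - (1/2)(3)(2.3333)^2), a change of -116.7318.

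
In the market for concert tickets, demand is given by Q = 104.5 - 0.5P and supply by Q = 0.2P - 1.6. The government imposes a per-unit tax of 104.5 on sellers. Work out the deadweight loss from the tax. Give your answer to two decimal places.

Rewriting demand in inverse form: P = 209 - 2Q.
Rewriting supply in inverse form: P = 8 + 5Q.
Without the tax, 209 - 2Q = 8 + 5Q so Q* = 28.7143 and P* = 151.5714.
With the tax, sellers need 104.5 more per unit: 209 - 2Q = 8 + 5Q + 104.5, so Q_t = 13.7857. Buyers pay P_b = 181.4286; sellers receive P_s = P_b - 104.5 = 76.9286.
Deadweight loss is the triangle between the curves from Q_t to Q*: (1/2)(28.7143 - 13.7857)(104.5) = 780.0179.

780.02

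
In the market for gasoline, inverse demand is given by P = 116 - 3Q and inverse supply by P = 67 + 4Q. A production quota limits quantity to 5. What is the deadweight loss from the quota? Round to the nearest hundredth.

14.00

Without the quota, 116 - 3Q = 67 + 4Q gives Q* = 7.
At Q = 5 the demand price is 116 - 3(5) = 101 and the supply price is 67 + 4(5) = 87.
Deadweight loss is the triangle between the curves from 5 to 7: (1/2)(101 - 87)(7 - 5) = 14.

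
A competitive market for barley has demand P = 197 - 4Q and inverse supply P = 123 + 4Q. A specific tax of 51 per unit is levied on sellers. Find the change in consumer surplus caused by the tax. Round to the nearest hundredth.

Pre-tax equilibrium: 197 - 4Q = 123 + 4Q gives Q* = 9.25, P* = 160.
A tax on sellers shifts supply up by 51: 197 - 4Q = 123 + 4Q + 51, so Q_t = 2.875. Buyers pay P_b = 185.5; sellers receive P_s = P_b - 51 = 134.5.
CS falls from (1/2)(9.25)(37) = 171.125 to (1/2)(2.875)(11.5) = 16.5312, a change of -154.5938.

-154.59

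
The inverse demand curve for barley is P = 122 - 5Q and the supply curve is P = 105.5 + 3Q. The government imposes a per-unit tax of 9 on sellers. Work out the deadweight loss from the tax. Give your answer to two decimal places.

5.06

Pre-tax equilibrium: 122 - 5Q = 105.5 + 3Q gives Q* = 2.0625, P* = 111.6875.
With the tax, sellers need 9 more per unit: 122 - 5Q = 105.5 + 3Q + 9, so Q_t = 0.9375. Buyers pay P_b = 117.3125; sellers receive P_s = P_b - 9 = 108.3125.
Deadweight loss is the triangle between the curves from Q_t to Q*: (1/2)(2.0625 - 0.9375)(9) = 5.0625.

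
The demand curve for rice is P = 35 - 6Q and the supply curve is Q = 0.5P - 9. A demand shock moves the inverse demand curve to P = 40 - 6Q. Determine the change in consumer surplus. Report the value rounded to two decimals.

Rewriting supply in inverse form: P = 18 + 2Q.
Initial equilibrium: Q_0 = 2.125, P_0 = 22.25; CS_0 = (1/2)(2.125)(12.75) = 13.5469, PS_0 = (1/2)(2.125)(4.25) = 4.5156.
New equilibrium: 40 - 6Q = 18 + 2Q gives Q_1 = 2.75, P_1 = 23.5; CS_1 = 22.6875, PS_1 = 7.5625.
Change in consumer surplus = 22.6875 - 13.5469 = 9.1406.

9.14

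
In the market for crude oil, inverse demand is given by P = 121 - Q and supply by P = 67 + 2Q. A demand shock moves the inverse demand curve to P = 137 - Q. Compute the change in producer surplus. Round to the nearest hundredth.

220.44

Initial equilibrium: Q_0 = 18, P_0 = 103; CS_0 = (1/2)(18)(18) = 162, PS_0 = (1/2)(18)(36) = 324.
New equilibrium: 137 - Q = 67 + 2Q gives Q_1 = 23.3333, P_1 = 113.6667; CS_1 = 272.2222, PS_1 = 544.4444.
Change in producer surplus = 544.4444 - 324 = 220.4444.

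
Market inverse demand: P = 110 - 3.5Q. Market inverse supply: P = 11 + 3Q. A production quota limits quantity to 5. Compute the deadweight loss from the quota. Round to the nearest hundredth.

340.17

Without the quota, 110 - 3.5Q = 11 + 3Q gives Q* = 15.2308.
At Q = 5 the demand price is 110 - 3.5(5) = 92.5 and the supply price is 11 + 3(5) = 26.
Deadweight loss is the triangle between the curves from 5 to 15.2308: (1/2)(92.5 - 26)(15.2308 - 5) = 340.1731.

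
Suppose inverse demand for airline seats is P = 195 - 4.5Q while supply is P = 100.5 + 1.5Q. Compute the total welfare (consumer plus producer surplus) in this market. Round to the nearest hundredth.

744.19

Set 195 - 4.5Q = 100.5 + 1.5Q, which gives 94.5 = 6Q, so Q* = 15.75 and P* = 195 - 4.5(15.75) = 124.125.
Total surplus is the full triangle between the curves from 0 to Q*: (1/2)(15.75)(195 - 100.5) = 744.1875.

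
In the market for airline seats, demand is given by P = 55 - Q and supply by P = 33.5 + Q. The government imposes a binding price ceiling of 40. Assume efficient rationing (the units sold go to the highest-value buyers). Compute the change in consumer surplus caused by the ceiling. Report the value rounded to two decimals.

18.59

Free-market equilibrium: 55 - Q = 33.5 + Q gives Q* = 10.75, P* = 44.25.
At the ceiling price 40, quantity supplied is (40 - 33.5)/1 = 6.5; supply is the short side, so Q = 6.5 trades at P = 40.
CS goes from (1/2)(10.75)(10.75) = 57.7812 to 76.375 (computed as (55 - 40)(6.5) - (1/2)(1)(6.5)^2), a change of 18.5938.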